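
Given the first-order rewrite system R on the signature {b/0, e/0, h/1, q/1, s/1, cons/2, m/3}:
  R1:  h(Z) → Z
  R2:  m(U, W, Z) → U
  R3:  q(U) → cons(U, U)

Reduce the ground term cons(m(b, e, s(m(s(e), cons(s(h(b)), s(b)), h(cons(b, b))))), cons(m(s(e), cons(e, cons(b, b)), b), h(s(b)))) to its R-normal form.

cons(b, cons(s(e), s(b)))

1. cons(m(b, e, s(m(s(e), cons(s(h(b)), s(b)), h(cons(b, b))))), cons(m(s(e), cons(e, cons(b, b)), b), h(s(b))))  →  cons(b, cons(m(s(e), cons(e, cons(b, b)), b), h(s(b))))   [R2 at 1]
2. cons(b, cons(m(s(e), cons(e, cons(b, b)), b), h(s(b))))  →  cons(b, cons(s(e), h(s(b))))   [R2 at 2.1]
3. cons(b, cons(s(e), h(s(b))))  →  cons(b, cons(s(e), s(b)))   [R1 at 2.2]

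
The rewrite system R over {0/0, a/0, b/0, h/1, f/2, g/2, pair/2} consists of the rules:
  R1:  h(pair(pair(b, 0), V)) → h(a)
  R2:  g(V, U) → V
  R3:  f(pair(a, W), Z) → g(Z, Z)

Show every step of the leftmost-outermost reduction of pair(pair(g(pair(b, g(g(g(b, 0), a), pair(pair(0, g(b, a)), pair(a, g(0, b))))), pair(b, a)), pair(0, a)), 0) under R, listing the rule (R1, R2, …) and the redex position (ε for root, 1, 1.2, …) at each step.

pair(pair(pair(b, b), pair(0, a)), 0)

1. pair(pair(g(pair(b, g(g(g(b, 0), a), pair(pair(0, g(b, a)), pair(a, g(0, b))))), pair(b, a)), pair(0, a)), 0)  →  pair(pair(pair(b, g(g(g(b, 0), a), pair(pair(0, g(b, a)), pair(a, g(0, b))))), pair(0, a)), 0)   [R2 at 1.1]
2. pair(pair(pair(b, g(g(g(b, 0), a), pair(pair(0, g(b, a)), pair(a, g(0, b))))), pair(0, a)), 0)  →  pair(pair(pair(b, g(g(b, 0), a)), pair(0, a)), 0)   [R2 at 1.1.2]
3. pair(pair(pair(b, g(g(b, 0), a)), pair(0, a)), 0)  →  pair(pair(pair(b, g(b, 0)), pair(0, a)), 0)   [R2 at 1.1.2]
4. pair(pair(pair(b, g(b, 0)), pair(0, a)), 0)  →  pair(pair(pair(b, b), pair(0, a)), 0)   [R2 at 1.1.2]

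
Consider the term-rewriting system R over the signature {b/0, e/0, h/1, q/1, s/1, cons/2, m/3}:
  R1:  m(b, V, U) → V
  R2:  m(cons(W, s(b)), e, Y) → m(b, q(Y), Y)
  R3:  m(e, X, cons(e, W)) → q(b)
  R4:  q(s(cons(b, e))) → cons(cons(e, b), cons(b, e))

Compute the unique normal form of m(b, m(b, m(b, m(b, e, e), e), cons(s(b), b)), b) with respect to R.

1. m(b, m(b, m(b, m(b, e, e), e), cons(s(b), b)), b)  →  m(b, m(b, m(b, e, e), e), cons(s(b), b))   [R1 at ε]
2. m(b, m(b, m(b, e, e), e), cons(s(b), b))  →  m(b, m(b, e, e), e)   [R1 at ε]
3. m(b, m(b, e, e), e)  →  m(b, e, e)   [R1 at ε]
4. m(b, e, e)  →  e   [R1 at ε]

e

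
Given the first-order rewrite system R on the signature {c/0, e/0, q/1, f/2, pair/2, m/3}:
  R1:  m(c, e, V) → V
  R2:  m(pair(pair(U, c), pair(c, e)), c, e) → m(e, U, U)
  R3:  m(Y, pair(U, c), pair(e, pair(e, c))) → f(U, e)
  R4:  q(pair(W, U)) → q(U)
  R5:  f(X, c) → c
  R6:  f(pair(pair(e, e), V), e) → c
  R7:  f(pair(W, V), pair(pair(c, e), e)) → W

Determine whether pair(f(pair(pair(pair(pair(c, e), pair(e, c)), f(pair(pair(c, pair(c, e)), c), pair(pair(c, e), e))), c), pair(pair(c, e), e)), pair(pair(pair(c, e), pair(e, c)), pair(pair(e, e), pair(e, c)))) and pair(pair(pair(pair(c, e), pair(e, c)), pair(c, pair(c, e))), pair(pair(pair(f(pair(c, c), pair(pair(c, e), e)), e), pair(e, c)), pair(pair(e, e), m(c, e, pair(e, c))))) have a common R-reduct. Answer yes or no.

Reduce t₁ = pair(f(pair(pair(pair(pair(c, e), pair(e, c)), f(pair(pair(c, pair(c, e)), c), pair(pair(c, e), e))), c), pair(pair(c, e), e)), pair(pair(pair(c, e), pair(e, c)), pair(pair(e, e), pair(e, c)))):
1. pair(f(pair(pair(pair(pair(c, e), pair(e, c)), f(pair(pair(c, pair(c, e)), c), pair(pair(c, e), e))), c), pair(pair(c, e), e)), pair(pair(pair(c, e), pair(e, c)), pair(pair(e, e), pair(e, c))))  →  pair(pair(pair(pair(c, e), pair(e, c)), f(pair(pair(c, pair(c, e)), c), pair(pair(c, e), e))), pair(pair(pair(c, e), pair(e, c)), pair(pair(e, e), pair(e, c))))   [R7 at 1]
2. pair(pair(pair(pair(c, e), pair(e, c)), f(pair(pair(c, pair(c, e)), c), pair(pair(c, e), e))), pair(pair(pair(c, e), pair(e, c)), pair(pair(e, e), pair(e, c))))  →  pair(pair(pair(pair(c, e), pair(e, c)), pair(c, pair(c, e))), pair(pair(pair(c, e), pair(e, c)), pair(pair(e, e), pair(e, c))))   [R7 at 1.2]

Reduce t₂ = pair(pair(pair(pair(c, e), pair(e, c)), pair(c, pair(c, e))), pair(pair(pair(f(pair(c, c), pair(pair(c, e), e)), e), pair(e, c)), pair(pair(e, e), m(c, e, pair(e, c))))):
1. pair(pair(pair(pair(c, e), pair(e, c)), pair(c, pair(c, e))), pair(pair(pair(f(pair(c, c), pair(pair(c, e), e)), e), pair(e, c)), pair(pair(e, e), m(c, e, pair(e, c)))))  →  pair(pair(pair(pair(c, e), pair(e, c)), pair(c, pair(c, e))), pair(pair(pair(c, e), pair(e, c)), pair(pair(e, e), m(c, e, pair(e, c)))))   [R7 at 2.1.1.1]
2. pair(pair(pair(pair(c, e), pair(e, c)), pair(c, pair(c, e))), pair(pair(pair(c, e), pair(e, c)), pair(pair(e, e), m(c, e, pair(e, c)))))  →  pair(pair(pair(pair(c, e), pair(e, c)), pair(c, pair(c, e))), pair(pair(pair(c, e), pair(e, c)), pair(pair(e, e), pair(e, c))))   [R1 at 2.2.2]

yes — NF(t₁) = pair(pair(pair(pair(c, e), pair(e, c)), pair(c, pair(c, e))), pair(pair(pair(c, e), pair(e, c)), pair(pair(e, e), pair(e, c)))), NF(t₂) = pair(pair(pair(pair(c, e), pair(e, c)), pair(c, pair(c, e))), pair(pair(pair(c, e), pair(e, c)), pair(pair(e, e), pair(e, c))))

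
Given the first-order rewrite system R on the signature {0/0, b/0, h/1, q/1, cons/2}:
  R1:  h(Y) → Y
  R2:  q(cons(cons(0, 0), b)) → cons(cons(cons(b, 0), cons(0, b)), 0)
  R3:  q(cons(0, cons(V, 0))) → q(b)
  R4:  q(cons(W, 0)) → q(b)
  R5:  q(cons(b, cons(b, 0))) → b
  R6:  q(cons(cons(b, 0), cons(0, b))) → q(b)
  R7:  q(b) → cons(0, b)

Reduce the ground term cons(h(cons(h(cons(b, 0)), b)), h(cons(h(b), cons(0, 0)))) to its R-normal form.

1. cons(h(cons(h(cons(b, 0)), b)), h(cons(h(b), cons(0, 0))))  →  cons(cons(h(cons(b, 0)), b), h(cons(h(b), cons(0, 0))))   [R1 at 1]
2. cons(cons(h(cons(b, 0)), b), h(cons(h(b), cons(0, 0))))  →  cons(cons(cons(b, 0), b), h(cons(h(b), cons(0, 0))))   [R1 at 1.1]
3. cons(cons(cons(b, 0), b), h(cons(h(b), cons(0, 0))))  →  cons(cons(cons(b, 0), b), cons(h(b), cons(0, 0)))   [R1 at 2]
4. cons(cons(cons(b, 0), b), cons(h(b), cons(0, 0)))  →  cons(cons(cons(b, 0), b), cons(b, cons(0, 0)))   [R1 at 2.1]

cons(cons(cons(b, 0), b), cons(b, cons(0, 0)))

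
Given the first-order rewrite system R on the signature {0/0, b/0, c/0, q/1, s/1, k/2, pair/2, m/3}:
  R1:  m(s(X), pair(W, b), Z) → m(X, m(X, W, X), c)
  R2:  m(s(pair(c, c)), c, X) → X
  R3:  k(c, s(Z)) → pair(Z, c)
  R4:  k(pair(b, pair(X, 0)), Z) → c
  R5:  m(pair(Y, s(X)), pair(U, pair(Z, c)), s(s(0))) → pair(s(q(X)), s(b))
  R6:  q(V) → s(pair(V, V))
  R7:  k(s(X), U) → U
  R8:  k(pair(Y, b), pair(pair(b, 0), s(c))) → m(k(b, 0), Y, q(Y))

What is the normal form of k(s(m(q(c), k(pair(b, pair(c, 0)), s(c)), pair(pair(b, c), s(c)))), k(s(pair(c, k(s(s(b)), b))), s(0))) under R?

1. k(s(m(q(c), k(pair(b, pair(c, 0)), s(c)), pair(pair(b, c), s(c)))), k(s(pair(c, k(s(s(b)), b))), s(0)))  →  k(s(pair(c, k(s(s(b)), b))), s(0))   [R7 at ε]
2. k(s(pair(c, k(s(s(b)), b))), s(0))  →  s(0)   [R7 at ε]

s(0)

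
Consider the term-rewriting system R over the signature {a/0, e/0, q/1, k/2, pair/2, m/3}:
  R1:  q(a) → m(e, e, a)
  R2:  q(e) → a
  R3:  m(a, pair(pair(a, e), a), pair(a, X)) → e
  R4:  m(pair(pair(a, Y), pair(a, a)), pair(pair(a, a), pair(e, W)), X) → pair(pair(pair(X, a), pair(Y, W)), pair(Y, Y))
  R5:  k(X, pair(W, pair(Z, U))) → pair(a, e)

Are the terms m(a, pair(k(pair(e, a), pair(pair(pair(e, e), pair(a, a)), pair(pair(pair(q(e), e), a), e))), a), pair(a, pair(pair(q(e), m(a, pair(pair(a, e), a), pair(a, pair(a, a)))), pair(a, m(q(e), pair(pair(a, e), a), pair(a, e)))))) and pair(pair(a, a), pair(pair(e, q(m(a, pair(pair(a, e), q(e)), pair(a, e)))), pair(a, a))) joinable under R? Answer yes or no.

Reduce t₁ = m(a, pair(k(pair(e, a), pair(pair(pair(e, e), pair(a, a)), pair(pair(pair(q(e), e), a), e))), a), pair(a, pair(pair(q(e), m(a, pair(pair(a, e), a), pair(a, pair(a, a)))), pair(a, m(q(e), pair(pair(a, e), a), pair(a, e)))))):
1. m(a, pair(k(pair(e, a), pair(pair(pair(e, e), pair(a, a)), pair(pair(pair(q(e), e), a), e))), a), pair(a, pair(pair(q(e), m(a, pair(pair(a, e), a), pair(a, pair(a, a)))), pair(a, m(q(e), pair(pair(a, e), a), pair(a, e))))))  →  m(a, pair(pair(a, e), a), pair(a, pair(pair(q(e), m(a, pair(pair(a, e), a), pair(a, pair(a, a)))), pair(a, m(q(e), pair(pair(a, e), a), pair(a, e))))))   [R5 at 2.1]
2. m(a, pair(pair(a, e), a), pair(a, pair(pair(q(e), m(a, pair(pair(a, e), a), pair(a, pair(a, a)))), pair(a, m(q(e), pair(pair(a, e), a), pair(a, e))))))  →  e   [R3 at ε]

Reduce t₂ = pair(pair(a, a), pair(pair(e, q(m(a, pair(pair(a, e), q(e)), pair(a, e)))), pair(a, a))):
1. pair(pair(a, a), pair(pair(e, q(m(a, pair(pair(a, e), q(e)), pair(a, e)))), pair(a, a)))  →  pair(pair(a, a), pair(pair(e, q(m(a, pair(pair(a, e), a), pair(a, e)))), pair(a, a)))   [R2 at 2.1.2.1.2.2]
2. pair(pair(a, a), pair(pair(e, q(m(a, pair(pair(a, e), a), pair(a, e)))), pair(a, a)))  →  pair(pair(a, a), pair(pair(e, q(e)), pair(a, a)))   [R3 at 2.1.2.1]
3. pair(pair(a, a), pair(pair(e, q(e)), pair(a, a)))  →  pair(pair(a, a), pair(pair(e, a), pair(a, a)))   [R2 at 2.1.2]

no — NF(t₁) = e, NF(t₂) = pair(pair(a, a), pair(pair(e, a), pair(a, a)))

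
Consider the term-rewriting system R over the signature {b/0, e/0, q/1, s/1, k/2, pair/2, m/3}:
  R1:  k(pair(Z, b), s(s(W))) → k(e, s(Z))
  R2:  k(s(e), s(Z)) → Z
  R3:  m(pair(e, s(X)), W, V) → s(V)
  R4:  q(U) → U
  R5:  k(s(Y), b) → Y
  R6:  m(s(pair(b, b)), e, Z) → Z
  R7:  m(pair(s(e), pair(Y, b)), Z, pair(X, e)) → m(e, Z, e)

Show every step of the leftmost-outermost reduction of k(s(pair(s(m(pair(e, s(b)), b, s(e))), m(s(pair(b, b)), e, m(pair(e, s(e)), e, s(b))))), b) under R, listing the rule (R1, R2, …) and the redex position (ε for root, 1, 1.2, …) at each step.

pair(s(s(s(e))), s(s(b)))

1. k(s(pair(s(m(pair(e, s(b)), b, s(e))), m(s(pair(b, b)), e, m(pair(e, s(e)), e, s(b))))), b)  →  pair(s(m(pair(e, s(b)), b, s(e))), m(s(pair(b, b)), e, m(pair(e, s(e)), e, s(b))))   [R5 at ε]
2. pair(s(m(pair(e, s(b)), b, s(e))), m(s(pair(b, b)), e, m(pair(e, s(e)), e, s(b))))  →  pair(s(s(s(e))), m(s(pair(b, b)), e, m(pair(e, s(e)), e, s(b))))   [R3 at 1.1]
3. pair(s(s(s(e))), m(s(pair(b, b)), e, m(pair(e, s(e)), e, s(b))))  →  pair(s(s(s(e))), m(pair(e, s(e)), e, s(b)))   [R6 at 2]
4. pair(s(s(s(e))), m(pair(e, s(e)), e, s(b)))  →  pair(s(s(s(e))), s(s(b)))   [R3 at 2]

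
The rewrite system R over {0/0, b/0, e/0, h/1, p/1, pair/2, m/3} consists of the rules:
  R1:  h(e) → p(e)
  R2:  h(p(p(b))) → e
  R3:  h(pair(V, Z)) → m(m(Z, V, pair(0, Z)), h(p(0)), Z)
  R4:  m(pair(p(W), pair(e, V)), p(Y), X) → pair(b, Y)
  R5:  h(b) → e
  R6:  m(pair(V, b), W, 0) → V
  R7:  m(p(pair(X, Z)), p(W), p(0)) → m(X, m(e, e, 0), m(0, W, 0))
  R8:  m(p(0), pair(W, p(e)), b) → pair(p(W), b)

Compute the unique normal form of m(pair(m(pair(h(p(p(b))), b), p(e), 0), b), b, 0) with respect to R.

1. m(pair(m(pair(h(p(p(b))), b), p(e), 0), b), b, 0)  →  m(pair(h(p(p(b))), b), p(e), 0)   [R6 at ε]
2. m(pair(h(p(p(b))), b), p(e), 0)  →  h(p(p(b)))   [R6 at ε]
3. h(p(p(b)))  →  e   [R2 at ε]

e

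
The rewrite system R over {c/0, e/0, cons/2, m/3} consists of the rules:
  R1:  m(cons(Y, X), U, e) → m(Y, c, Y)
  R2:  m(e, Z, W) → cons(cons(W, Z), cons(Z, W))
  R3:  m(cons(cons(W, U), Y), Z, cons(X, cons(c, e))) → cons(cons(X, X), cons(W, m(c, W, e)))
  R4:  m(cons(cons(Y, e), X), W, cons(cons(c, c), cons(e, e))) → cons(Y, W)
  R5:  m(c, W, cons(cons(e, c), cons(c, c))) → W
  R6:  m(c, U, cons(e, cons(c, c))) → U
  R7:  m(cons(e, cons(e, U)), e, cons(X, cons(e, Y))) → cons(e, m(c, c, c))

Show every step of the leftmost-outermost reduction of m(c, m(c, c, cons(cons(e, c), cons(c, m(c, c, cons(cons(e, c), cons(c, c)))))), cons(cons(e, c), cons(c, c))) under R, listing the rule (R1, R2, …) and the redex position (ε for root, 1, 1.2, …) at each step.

c

1. m(c, m(c, c, cons(cons(e, c), cons(c, m(c, c, cons(cons(e, c), cons(c, c)))))), cons(cons(e, c), cons(c, c)))  →  m(c, c, cons(cons(e, c), cons(c, m(c, c, cons(cons(e, c), cons(c, c))))))   [R5 at ε]
2. m(c, c, cons(cons(e, c), cons(c, m(c, c, cons(cons(e, c), cons(c, c))))))  →  m(c, c, cons(cons(e, c), cons(c, c)))   [R5 at 3.2.2]
3. m(c, c, cons(cons(e, c), cons(c, c)))  →  c   [R5 at ε]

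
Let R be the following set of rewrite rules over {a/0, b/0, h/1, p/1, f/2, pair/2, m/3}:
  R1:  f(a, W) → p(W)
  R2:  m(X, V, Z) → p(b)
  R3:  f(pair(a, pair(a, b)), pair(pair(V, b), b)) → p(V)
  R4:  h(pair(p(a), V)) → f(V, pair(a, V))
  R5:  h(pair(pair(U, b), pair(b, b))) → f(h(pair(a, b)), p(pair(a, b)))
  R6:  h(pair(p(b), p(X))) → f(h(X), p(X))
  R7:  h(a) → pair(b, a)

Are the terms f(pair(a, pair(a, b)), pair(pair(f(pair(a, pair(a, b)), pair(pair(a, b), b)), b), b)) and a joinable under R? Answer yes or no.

no — NF(t₁) = p(p(a)), NF(t₂) = a

Reduce t₁ = f(pair(a, pair(a, b)), pair(pair(f(pair(a, pair(a, b)), pair(pair(a, b), b)), b), b)):
1. f(pair(a, pair(a, b)), pair(pair(f(pair(a, pair(a, b)), pair(pair(a, b), b)), b), b))  →  p(f(pair(a, pair(a, b)), pair(pair(a, b), b)))   [R3 at ε]
2. p(f(pair(a, pair(a, b)), pair(pair(a, b), b)))  →  p(p(a))   [R3 at 1]

Reduce t₂ = a:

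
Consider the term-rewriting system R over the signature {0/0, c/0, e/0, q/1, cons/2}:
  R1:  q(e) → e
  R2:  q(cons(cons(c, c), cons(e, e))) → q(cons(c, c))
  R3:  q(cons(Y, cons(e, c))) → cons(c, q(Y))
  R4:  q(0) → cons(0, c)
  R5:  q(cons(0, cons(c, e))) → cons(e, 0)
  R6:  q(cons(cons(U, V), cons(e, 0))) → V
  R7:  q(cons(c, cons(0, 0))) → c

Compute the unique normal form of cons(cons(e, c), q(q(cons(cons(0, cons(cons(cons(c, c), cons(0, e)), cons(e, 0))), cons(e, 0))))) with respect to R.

cons(cons(e, c), cons(0, e))

1. cons(cons(e, c), q(q(cons(cons(0, cons(cons(cons(c, c), cons(0, e)), cons(e, 0))), cons(e, 0)))))  →  cons(cons(e, c), q(cons(cons(cons(c, c), cons(0, e)), cons(e, 0))))   [R6 at 2.1]
2. cons(cons(e, c), q(cons(cons(cons(c, c), cons(0, e)), cons(e, 0))))  →  cons(cons(e, c), cons(0, e))   [R6 at 2]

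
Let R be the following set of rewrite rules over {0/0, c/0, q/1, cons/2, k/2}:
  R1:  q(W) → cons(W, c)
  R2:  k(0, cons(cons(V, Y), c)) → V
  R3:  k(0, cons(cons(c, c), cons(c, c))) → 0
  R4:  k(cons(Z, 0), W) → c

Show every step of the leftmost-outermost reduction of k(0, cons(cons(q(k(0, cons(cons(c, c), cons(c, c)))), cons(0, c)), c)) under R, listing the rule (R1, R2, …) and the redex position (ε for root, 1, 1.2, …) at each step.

1. k(0, cons(cons(q(k(0, cons(cons(c, c), cons(c, c)))), cons(0, c)), c))  →  q(k(0, cons(cons(c, c), cons(c, c))))   [R2 at ε]
2. q(k(0, cons(cons(c, c), cons(c, c))))  →  cons(k(0, cons(cons(c, c), cons(c, c))), c)   [R1 at ε]
3. cons(k(0, cons(cons(c, c), cons(c, c))), c)  →  cons(0, c)   [R3 at 1]

cons(0, c)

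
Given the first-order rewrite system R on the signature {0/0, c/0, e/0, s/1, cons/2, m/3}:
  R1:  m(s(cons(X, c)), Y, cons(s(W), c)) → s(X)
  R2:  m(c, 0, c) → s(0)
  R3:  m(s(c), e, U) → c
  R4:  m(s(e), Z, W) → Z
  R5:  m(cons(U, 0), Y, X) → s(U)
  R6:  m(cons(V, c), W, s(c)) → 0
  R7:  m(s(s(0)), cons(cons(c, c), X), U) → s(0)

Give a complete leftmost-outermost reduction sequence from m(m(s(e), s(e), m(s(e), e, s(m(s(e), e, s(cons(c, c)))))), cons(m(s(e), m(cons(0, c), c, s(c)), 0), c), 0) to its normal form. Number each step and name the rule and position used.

1. m(m(s(e), s(e), m(s(e), e, s(m(s(e), e, s(cons(c, c)))))), cons(m(s(e), m(cons(0, c), c, s(c)), 0), c), 0)  →  m(s(e), cons(m(s(e), m(cons(0, c), c, s(c)), 0), c), 0)   [R4 at 1]
2. m(s(e), cons(m(s(e), m(cons(0, c), c, s(c)), 0), c), 0)  →  cons(m(s(e), m(cons(0, c), c, s(c)), 0), c)   [R4 at ε]
3. cons(m(s(e), m(cons(0, c), c, s(c)), 0), c)  →  cons(m(cons(0, c), c, s(c)), c)   [R4 at 1]
4. cons(m(cons(0, c), c, s(c)), c)  →  cons(0, c)   [R6 at 1]

cons(0, c)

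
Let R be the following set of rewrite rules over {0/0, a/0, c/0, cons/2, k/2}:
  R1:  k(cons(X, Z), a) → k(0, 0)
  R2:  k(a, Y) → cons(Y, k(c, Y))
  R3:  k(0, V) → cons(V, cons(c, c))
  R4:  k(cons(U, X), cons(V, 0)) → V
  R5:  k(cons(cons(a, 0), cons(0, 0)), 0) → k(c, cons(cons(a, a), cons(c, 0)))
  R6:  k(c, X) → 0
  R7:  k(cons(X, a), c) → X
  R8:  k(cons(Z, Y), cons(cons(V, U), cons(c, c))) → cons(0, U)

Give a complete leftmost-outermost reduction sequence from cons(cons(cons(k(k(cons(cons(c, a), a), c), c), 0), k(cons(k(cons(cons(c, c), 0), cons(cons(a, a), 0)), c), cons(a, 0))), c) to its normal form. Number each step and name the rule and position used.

1. cons(cons(cons(k(k(cons(cons(c, a), a), c), c), 0), k(cons(k(cons(cons(c, c), 0), cons(cons(a, a), 0)), c), cons(a, 0))), c)  →  cons(cons(cons(k(cons(c, a), c), 0), k(cons(k(cons(cons(c, c), 0), cons(cons(a, a), 0)), c), cons(a, 0))), c)   [R7 at 1.1.1.1]
2. cons(cons(cons(k(cons(c, a), c), 0), k(cons(k(cons(cons(c, c), 0), cons(cons(a, a), 0)), c), cons(a, 0))), c)  →  cons(cons(cons(c, 0), k(cons(k(cons(cons(c, c), 0), cons(cons(a, a), 0)), c), cons(a, 0))), c)   [R7 at 1.1.1]
3. cons(cons(cons(c, 0), k(cons(k(cons(cons(c, c), 0), cons(cons(a, a), 0)), c), cons(a, 0))), c)  →  cons(cons(cons(c, 0), a), c)   [R4 at 1.2]

cons(cons(cons(c, 0), a), c)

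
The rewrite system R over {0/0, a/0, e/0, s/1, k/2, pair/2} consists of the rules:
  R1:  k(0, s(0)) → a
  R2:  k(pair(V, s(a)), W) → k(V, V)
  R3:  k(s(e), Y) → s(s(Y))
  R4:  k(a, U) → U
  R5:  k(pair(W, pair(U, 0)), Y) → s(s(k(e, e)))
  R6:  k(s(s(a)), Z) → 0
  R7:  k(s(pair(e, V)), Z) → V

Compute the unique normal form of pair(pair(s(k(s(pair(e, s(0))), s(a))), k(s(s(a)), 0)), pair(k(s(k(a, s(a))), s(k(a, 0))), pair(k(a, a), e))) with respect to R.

pair(pair(s(s(0)), 0), pair(0, pair(a, e)))

1. pair(pair(s(k(s(pair(e, s(0))), s(a))), k(s(s(a)), 0)), pair(k(s(k(a, s(a))), s(k(a, 0))), pair(k(a, a), e)))  →  pair(pair(s(s(0)), k(s(s(a)), 0)), pair(k(s(k(a, s(a))), s(k(a, 0))), pair(k(a, a), e)))   [R7 at 1.1.1]
2. pair(pair(s(s(0)), k(s(s(a)), 0)), pair(k(s(k(a, s(a))), s(k(a, 0))), pair(k(a, a), e)))  →  pair(pair(s(s(0)), 0), pair(k(s(k(a, s(a))), s(k(a, 0))), pair(k(a, a), e)))   [R6 at 1.2]
3. pair(pair(s(s(0)), 0), pair(k(s(k(a, s(a))), s(k(a, 0))), pair(k(a, a), e)))  →  pair(pair(s(s(0)), 0), pair(k(s(s(a)), s(k(a, 0))), pair(k(a, a), e)))   [R4 at 2.1.1.1]
4. pair(pair(s(s(0)), 0), pair(k(s(s(a)), s(k(a, 0))), pair(k(a, a), e)))  →  pair(pair(s(s(0)), 0), pair(0, pair(k(a, a), e)))   [R6 at 2.1]
5. pair(pair(s(s(0)), 0), pair(0, pair(k(a, a), e)))  →  pair(pair(s(s(0)), 0), pair(0, pair(a, e)))   [R4 at 2.2.1]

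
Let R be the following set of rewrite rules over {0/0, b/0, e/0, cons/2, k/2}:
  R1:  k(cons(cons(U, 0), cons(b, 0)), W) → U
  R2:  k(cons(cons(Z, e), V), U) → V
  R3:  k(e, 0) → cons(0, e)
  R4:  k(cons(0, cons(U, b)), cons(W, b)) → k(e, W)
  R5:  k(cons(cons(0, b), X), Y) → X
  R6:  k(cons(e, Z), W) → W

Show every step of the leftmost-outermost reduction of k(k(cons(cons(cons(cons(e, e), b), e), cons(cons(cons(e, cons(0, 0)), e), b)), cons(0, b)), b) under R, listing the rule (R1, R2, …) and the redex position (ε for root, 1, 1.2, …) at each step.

b

1. k(k(cons(cons(cons(cons(e, e), b), e), cons(cons(cons(e, cons(0, 0)), e), b)), cons(0, b)), b)  →  k(cons(cons(cons(e, cons(0, 0)), e), b), b)   [R2 at 1]
2. k(cons(cons(cons(e, cons(0, 0)), e), b), b)  →  b   [R2 at ε]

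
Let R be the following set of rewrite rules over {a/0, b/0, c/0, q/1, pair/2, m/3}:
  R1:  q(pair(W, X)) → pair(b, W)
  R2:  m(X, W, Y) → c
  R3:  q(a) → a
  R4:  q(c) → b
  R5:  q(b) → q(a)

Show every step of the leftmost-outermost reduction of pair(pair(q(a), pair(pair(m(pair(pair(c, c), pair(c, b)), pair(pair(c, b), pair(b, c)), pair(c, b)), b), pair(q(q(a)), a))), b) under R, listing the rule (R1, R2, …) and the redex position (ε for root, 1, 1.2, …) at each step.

pair(pair(a, pair(pair(c, b), pair(a, a))), b)

1. pair(pair(q(a), pair(pair(m(pair(pair(c, c), pair(c, b)), pair(pair(c, b), pair(b, c)), pair(c, b)), b), pair(q(q(a)), a))), b)  →  pair(pair(a, pair(pair(m(pair(pair(c, c), pair(c, b)), pair(pair(c, b), pair(b, c)), pair(c, b)), b), pair(q(q(a)), a))), b)   [R3 at 1.1]
2. pair(pair(a, pair(pair(m(pair(pair(c, c), pair(c, b)), pair(pair(c, b), pair(b, c)), pair(c, b)), b), pair(q(q(a)), a))), b)  →  pair(pair(a, pair(pair(c, b), pair(q(q(a)), a))), b)   [R2 at 1.2.1.1]
3. pair(pair(a, pair(pair(c, b), pair(q(q(a)), a))), b)  →  pair(pair(a, pair(pair(c, b), pair(q(a), a))), b)   [R3 at 1.2.2.1.1]
4. pair(pair(a, pair(pair(c, b), pair(q(a), a))), b)  →  pair(pair(a, pair(pair(c, b), pair(a, a))), b)   [R3 at 1.2.2.1]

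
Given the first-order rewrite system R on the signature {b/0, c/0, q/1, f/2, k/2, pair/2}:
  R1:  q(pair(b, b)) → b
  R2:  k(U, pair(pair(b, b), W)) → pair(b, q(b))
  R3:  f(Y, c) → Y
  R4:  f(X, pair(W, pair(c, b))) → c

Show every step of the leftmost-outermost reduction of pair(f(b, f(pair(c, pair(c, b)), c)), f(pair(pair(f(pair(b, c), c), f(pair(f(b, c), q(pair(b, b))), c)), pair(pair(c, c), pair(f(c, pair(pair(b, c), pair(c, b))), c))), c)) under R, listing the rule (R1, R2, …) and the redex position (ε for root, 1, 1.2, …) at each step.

1. pair(f(b, f(pair(c, pair(c, b)), c)), f(pair(pair(f(pair(b, c), c), f(pair(f(b, c), q(pair(b, b))), c)), pair(pair(c, c), pair(f(c, pair(pair(b, c), pair(c, b))), c))), c))  →  pair(f(b, pair(c, pair(c, b))), f(pair(pair(f(pair(b, c), c), f(pair(f(b, c), q(pair(b, b))), c)), pair(pair(c, c), pair(f(c, pair(pair(b, c), pair(c, b))), c))), c))   [R3 at 1.2]
2. pair(f(b, pair(c, pair(c, b))), f(pair(pair(f(pair(b, c), c), f(pair(f(b, c), q(pair(b, b))), c)), pair(pair(c, c), pair(f(c, pair(pair(b, c), pair(c, b))), c))), c))  →  pair(c, f(pair(pair(f(pair(b, c), c), f(pair(f(b, c), q(pair(b, b))), c)), pair(pair(c, c), pair(f(c, pair(pair(b, c), pair(c, b))), c))), c))   [R4 at 1]
3. pair(c, f(pair(pair(f(pair(b, c), c), f(pair(f(b, c), q(pair(b, b))), c)), pair(pair(c, c), pair(f(c, pair(pair(b, c), pair(c, b))), c))), c))  →  pair(c, pair(pair(f(pair(b, c), c), f(pair(f(b, c), q(pair(b, b))), c)), pair(pair(c, c), pair(f(c, pair(pair(b, c), pair(c, b))), c))))   [R3 at 2]
4. pair(c, pair(pair(f(pair(b, c), c), f(pair(f(b, c), q(pair(b, b))), c)), pair(pair(c, c), pair(f(c, pair(pair(b, c), pair(c, b))), c))))  →  pair(c, pair(pair(pair(b, c), f(pair(f(b, c), q(pair(b, b))), c)), pair(pair(c, c), pair(f(c, pair(pair(b, c), pair(c, b))), c))))   [R3 at 2.1.1]
5. pair(c, pair(pair(pair(b, c), f(pair(f(b, c), q(pair(b, b))), c)), pair(pair(c, c), pair(f(c, pair(pair(b, c), pair(c, b))), c))))  →  pair(c, pair(pair(pair(b, c), pair(f(b, c), q(pair(b, b)))), pair(pair(c, c), pair(f(c, pair(pair(b, c), pair(c, b))), c))))   [R3 at 2.1.2]
6. pair(c, pair(pair(pair(b, c), pair(f(b, c), q(pair(b, b)))), pair(pair(c, c), pair(f(c, pair(pair(b, c), pair(c, b))), c))))  →  pair(c, pair(pair(pair(b, c), pair(b, q(pair(b, b)))), pair(pair(c, c), pair(f(c, pair(pair(b, c), pair(c, b))), c))))   [R3 at 2.1.2.1]
7. pair(c, pair(pair(pair(b, c), pair(b, q(pair(b, b)))), pair(pair(c, c), pair(f(c, pair(pair(b, c), pair(c, b))), c))))  →  pair(c, pair(pair(pair(b, c), pair(b, b)), pair(pair(c, c), pair(f(c, pair(pair(b, c), pair(c, b))), c))))   [R1 at 2.1.2.2]
8. pair(c, pair(pair(pair(b, c), pair(b, b)), pair(pair(c, c), pair(f(c, pair(pair(b, c), pair(c, b))), c))))  →  pair(c, pair(pair(pair(b, c), pair(b, b)), pair(pair(c, c), pair(c, c))))   [R4 at 2.2.2.1]

pair(c, pair(pair(pair(b, c), pair(b, b)), pair(pair(c, c), pair(c, c))))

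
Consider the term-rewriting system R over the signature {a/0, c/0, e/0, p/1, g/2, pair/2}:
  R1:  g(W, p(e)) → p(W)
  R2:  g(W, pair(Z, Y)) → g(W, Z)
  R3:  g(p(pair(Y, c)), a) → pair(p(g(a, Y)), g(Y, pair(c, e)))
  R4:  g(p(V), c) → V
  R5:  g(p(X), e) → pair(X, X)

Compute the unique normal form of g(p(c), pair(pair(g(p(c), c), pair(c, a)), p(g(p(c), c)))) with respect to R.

c

1. g(p(c), pair(pair(g(p(c), c), pair(c, a)), p(g(p(c), c))))  →  g(p(c), pair(g(p(c), c), pair(c, a)))   [R2 at ε]
2. g(p(c), pair(g(p(c), c), pair(c, a)))  →  g(p(c), g(p(c), c))   [R2 at ε]
3. g(p(c), g(p(c), c))  →  g(p(c), c)   [R4 at 2]
4. g(p(c), c)  →  c   [R4 at ε]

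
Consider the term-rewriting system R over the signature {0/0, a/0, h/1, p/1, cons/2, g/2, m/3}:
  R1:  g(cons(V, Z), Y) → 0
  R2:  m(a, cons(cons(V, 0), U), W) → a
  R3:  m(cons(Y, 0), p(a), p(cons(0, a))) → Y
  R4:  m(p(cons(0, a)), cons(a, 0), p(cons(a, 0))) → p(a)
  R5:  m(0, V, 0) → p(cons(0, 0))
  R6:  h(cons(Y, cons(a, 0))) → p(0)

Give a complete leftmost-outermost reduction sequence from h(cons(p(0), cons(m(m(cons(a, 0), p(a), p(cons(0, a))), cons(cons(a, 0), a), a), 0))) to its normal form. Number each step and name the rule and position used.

1. h(cons(p(0), cons(m(m(cons(a, 0), p(a), p(cons(0, a))), cons(cons(a, 0), a), a), 0)))  →  h(cons(p(0), cons(m(a, cons(cons(a, 0), a), a), 0)))   [R3 at 1.2.1.1]
2. h(cons(p(0), cons(m(a, cons(cons(a, 0), a), a), 0)))  →  h(cons(p(0), cons(a, 0)))   [R2 at 1.2.1]
3. h(cons(p(0), cons(a, 0)))  →  p(0)   [R6 at ε]

p(0)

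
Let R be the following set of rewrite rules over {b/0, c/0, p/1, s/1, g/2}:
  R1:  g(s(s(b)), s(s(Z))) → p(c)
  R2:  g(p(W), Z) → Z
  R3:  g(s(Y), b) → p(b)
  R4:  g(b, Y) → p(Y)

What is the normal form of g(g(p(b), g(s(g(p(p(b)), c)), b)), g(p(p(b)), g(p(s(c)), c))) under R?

c

1. g(g(p(b), g(s(g(p(p(b)), c)), b)), g(p(p(b)), g(p(s(c)), c)))  →  g(g(s(g(p(p(b)), c)), b), g(p(p(b)), g(p(s(c)), c)))   [R2 at 1]
2. g(g(s(g(p(p(b)), c)), b), g(p(p(b)), g(p(s(c)), c)))  →  g(p(b), g(p(p(b)), g(p(s(c)), c)))   [R3 at 1]
3. g(p(b), g(p(p(b)), g(p(s(c)), c)))  →  g(p(p(b)), g(p(s(c)), c))   [R2 at ε]
4. g(p(p(b)), g(p(s(c)), c))  →  g(p(s(c)), c)   [R2 at ε]
5. g(p(s(c)), c)  →  c   [R2 at ε]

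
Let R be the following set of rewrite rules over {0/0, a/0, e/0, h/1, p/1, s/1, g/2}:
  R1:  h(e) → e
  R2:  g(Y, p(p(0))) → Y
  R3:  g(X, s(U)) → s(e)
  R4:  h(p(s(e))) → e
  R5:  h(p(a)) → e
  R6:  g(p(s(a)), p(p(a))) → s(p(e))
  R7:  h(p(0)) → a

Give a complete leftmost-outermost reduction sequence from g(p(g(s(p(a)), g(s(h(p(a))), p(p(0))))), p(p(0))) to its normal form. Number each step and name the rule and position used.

p(s(e))

1. g(p(g(s(p(a)), g(s(h(p(a))), p(p(0))))), p(p(0)))  →  p(g(s(p(a)), g(s(h(p(a))), p(p(0)))))   [R2 at ε]
2. p(g(s(p(a)), g(s(h(p(a))), p(p(0)))))  →  p(g(s(p(a)), s(h(p(a)))))   [R2 at 1.2]
3. p(g(s(p(a)), s(h(p(a)))))  →  p(s(e))   [R3 at 1]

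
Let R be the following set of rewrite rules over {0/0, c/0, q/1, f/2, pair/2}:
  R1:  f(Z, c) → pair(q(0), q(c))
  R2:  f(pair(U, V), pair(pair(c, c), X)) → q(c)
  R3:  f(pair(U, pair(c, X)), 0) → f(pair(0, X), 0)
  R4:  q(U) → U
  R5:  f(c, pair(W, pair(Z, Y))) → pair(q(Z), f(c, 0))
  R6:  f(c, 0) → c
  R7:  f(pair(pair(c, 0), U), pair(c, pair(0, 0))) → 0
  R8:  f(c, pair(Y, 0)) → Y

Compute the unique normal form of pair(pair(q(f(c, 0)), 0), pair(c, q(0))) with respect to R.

pair(pair(c, 0), pair(c, 0))

1. pair(pair(q(f(c, 0)), 0), pair(c, q(0)))  →  pair(pair(f(c, 0), 0), pair(c, q(0)))   [R4 at 1.1]
2. pair(pair(f(c, 0), 0), pair(c, q(0)))  →  pair(pair(c, 0), pair(c, q(0)))   [R6 at 1.1]
3. pair(pair(c, 0), pair(c, q(0)))  →  pair(pair(c, 0), pair(c, 0))   [R4 at 2.2]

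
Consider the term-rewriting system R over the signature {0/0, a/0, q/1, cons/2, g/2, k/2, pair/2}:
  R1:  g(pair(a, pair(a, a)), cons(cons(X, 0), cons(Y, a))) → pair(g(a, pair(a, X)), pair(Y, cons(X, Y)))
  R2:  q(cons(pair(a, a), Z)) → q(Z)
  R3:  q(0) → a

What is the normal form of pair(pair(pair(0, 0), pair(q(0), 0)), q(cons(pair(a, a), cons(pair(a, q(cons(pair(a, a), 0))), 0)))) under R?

pair(pair(pair(0, 0), pair(a, 0)), a)

1. pair(pair(pair(0, 0), pair(q(0), 0)), q(cons(pair(a, a), cons(pair(a, q(cons(pair(a, a), 0))), 0))))  →  pair(pair(pair(0, 0), pair(a, 0)), q(cons(pair(a, a), cons(pair(a, q(cons(pair(a, a), 0))), 0))))   [R3 at 1.2.1]
2. pair(pair(pair(0, 0), pair(a, 0)), q(cons(pair(a, a), cons(pair(a, q(cons(pair(a, a), 0))), 0))))  →  pair(pair(pair(0, 0), pair(a, 0)), q(cons(pair(a, q(cons(pair(a, a), 0))), 0)))   [R2 at 2]
3. pair(pair(pair(0, 0), pair(a, 0)), q(cons(pair(a, q(cons(pair(a, a), 0))), 0)))  →  pair(pair(pair(0, 0), pair(a, 0)), q(cons(pair(a, q(0)), 0)))   [R2 at 2.1.1.2]
4. pair(pair(pair(0, 0), pair(a, 0)), q(cons(pair(a, q(0)), 0)))  →  pair(pair(pair(0, 0), pair(a, 0)), q(cons(pair(a, a), 0)))   [R3 at 2.1.1.2]
5. pair(pair(pair(0, 0), pair(a, 0)), q(cons(pair(a, a), 0)))  →  pair(pair(pair(0, 0), pair(a, 0)), q(0))   [R2 at 2]
6. pair(pair(pair(0, 0), pair(a, 0)), q(0))  →  pair(pair(pair(0, 0), pair(a, 0)), a)   [R3 at 2]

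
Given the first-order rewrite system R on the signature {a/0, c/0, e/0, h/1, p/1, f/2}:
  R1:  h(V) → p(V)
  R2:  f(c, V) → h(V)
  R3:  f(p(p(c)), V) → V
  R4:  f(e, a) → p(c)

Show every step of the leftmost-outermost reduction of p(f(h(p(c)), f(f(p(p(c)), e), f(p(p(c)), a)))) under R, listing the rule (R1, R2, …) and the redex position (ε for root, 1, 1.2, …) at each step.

1. p(f(h(p(c)), f(f(p(p(c)), e), f(p(p(c)), a))))  →  p(f(p(p(c)), f(f(p(p(c)), e), f(p(p(c)), a))))   [R1 at 1.1]
2. p(f(p(p(c)), f(f(p(p(c)), e), f(p(p(c)), a))))  →  p(f(f(p(p(c)), e), f(p(p(c)), a)))   [R3 at 1]
3. p(f(f(p(p(c)), e), f(p(p(c)), a)))  →  p(f(e, f(p(p(c)), a)))   [R3 at 1.1]
4. p(f(e, f(p(p(c)), a)))  →  p(f(e, a))   [R3 at 1.2]
5. p(f(e, a))  →  p(p(c))   [R4 at 1]

p(p(c))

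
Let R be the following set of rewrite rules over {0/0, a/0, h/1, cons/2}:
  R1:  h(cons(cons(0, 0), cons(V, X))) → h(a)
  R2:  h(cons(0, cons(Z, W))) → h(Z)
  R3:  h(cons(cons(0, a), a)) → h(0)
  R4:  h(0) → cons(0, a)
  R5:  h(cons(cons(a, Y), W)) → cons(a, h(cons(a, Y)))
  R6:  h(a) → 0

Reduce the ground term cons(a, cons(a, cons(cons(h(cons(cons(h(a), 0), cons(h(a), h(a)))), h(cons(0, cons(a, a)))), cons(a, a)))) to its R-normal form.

1. cons(a, cons(a, cons(cons(h(cons(cons(h(a), 0), cons(h(a), h(a)))), h(cons(0, cons(a, a)))), cons(a, a))))  →  cons(a, cons(a, cons(cons(h(cons(cons(0, 0), cons(h(a), h(a)))), h(cons(0, cons(a, a)))), cons(a, a))))   [R6 at 2.2.1.1.1.1.1]
2. cons(a, cons(a, cons(cons(h(cons(cons(0, 0), cons(h(a), h(a)))), h(cons(0, cons(a, a)))), cons(a, a))))  →  cons(a, cons(a, cons(cons(h(a), h(cons(0, cons(a, a)))), cons(a, a))))   [R1 at 2.2.1.1]
3. cons(a, cons(a, cons(cons(h(a), h(cons(0, cons(a, a)))), cons(a, a))))  →  cons(a, cons(a, cons(cons(0, h(cons(0, cons(a, a)))), cons(a, a))))   [R6 at 2.2.1.1]
4. cons(a, cons(a, cons(cons(0, h(cons(0, cons(a, a)))), cons(a, a))))  →  cons(a, cons(a, cons(cons(0, h(a)), cons(a, a))))   [R2 at 2.2.1.2]
5. cons(a, cons(a, cons(cons(0, h(a)), cons(a, a))))  →  cons(a, cons(a, cons(cons(0, 0), cons(a, a))))   [R6 at 2.2.1.2]

cons(a, cons(a, cons(cons(0, 0), cons(a, a))))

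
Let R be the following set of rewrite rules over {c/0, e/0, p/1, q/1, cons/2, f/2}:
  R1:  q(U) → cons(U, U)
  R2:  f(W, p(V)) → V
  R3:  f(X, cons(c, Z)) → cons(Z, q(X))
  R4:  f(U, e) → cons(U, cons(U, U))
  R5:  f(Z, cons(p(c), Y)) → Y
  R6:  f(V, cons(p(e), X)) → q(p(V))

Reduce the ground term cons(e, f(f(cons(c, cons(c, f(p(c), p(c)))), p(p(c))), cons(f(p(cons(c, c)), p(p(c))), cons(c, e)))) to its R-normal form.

1. cons(e, f(f(cons(c, cons(c, f(p(c), p(c)))), p(p(c))), cons(f(p(cons(c, c)), p(p(c))), cons(c, e))))  →  cons(e, f(p(c), cons(f(p(cons(c, c)), p(p(c))), cons(c, e))))   [R2 at 2.1]
2. cons(e, f(p(c), cons(f(p(cons(c, c)), p(p(c))), cons(c, e))))  →  cons(e, f(p(c), cons(p(c), cons(c, e))))   [R2 at 2.2.1]
3. cons(e, f(p(c), cons(p(c), cons(c, e))))  →  cons(e, cons(c, e))   [R5 at 2]

cons(e, cons(c, e))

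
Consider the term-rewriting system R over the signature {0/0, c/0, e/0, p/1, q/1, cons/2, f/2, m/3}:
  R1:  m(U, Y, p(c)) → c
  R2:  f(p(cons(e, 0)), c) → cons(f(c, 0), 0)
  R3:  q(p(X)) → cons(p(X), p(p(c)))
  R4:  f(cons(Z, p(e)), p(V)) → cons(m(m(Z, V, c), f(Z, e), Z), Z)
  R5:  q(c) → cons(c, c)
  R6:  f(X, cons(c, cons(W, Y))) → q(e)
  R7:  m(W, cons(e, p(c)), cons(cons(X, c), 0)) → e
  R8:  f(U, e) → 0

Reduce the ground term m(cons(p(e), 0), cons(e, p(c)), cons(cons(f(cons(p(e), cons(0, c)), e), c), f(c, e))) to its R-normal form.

1. m(cons(p(e), 0), cons(e, p(c)), cons(cons(f(cons(p(e), cons(0, c)), e), c), f(c, e)))  →  m(cons(p(e), 0), cons(e, p(c)), cons(cons(0, c), f(c, e)))   [R8 at 3.1.1]
2. m(cons(p(e), 0), cons(e, p(c)), cons(cons(0, c), f(c, e)))  →  m(cons(p(e), 0), cons(e, p(c)), cons(cons(0, c), 0))   [R8 at 3.2]
3. m(cons(p(e), 0), cons(e, p(c)), cons(cons(0, c), 0))  →  e   [R7 at ε]

e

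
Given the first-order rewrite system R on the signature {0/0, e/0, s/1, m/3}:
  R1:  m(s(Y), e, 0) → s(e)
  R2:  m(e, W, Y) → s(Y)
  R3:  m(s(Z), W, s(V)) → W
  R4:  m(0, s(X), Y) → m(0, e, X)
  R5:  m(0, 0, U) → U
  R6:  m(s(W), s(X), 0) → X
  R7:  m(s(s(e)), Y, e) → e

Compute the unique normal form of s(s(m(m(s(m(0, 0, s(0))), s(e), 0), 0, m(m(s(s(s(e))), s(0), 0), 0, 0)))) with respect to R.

s(s(s(0)))

1. s(s(m(m(s(m(0, 0, s(0))), s(e), 0), 0, m(m(s(s(s(e))), s(0), 0), 0, 0))))  →  s(s(m(e, 0, m(m(s(s(s(e))), s(0), 0), 0, 0))))   [R6 at 1.1.1]
2. s(s(m(e, 0, m(m(s(s(s(e))), s(0), 0), 0, 0))))  →  s(s(s(m(m(s(s(s(e))), s(0), 0), 0, 0))))   [R2 at 1.1]
3. s(s(s(m(m(s(s(s(e))), s(0), 0), 0, 0))))  →  s(s(s(m(0, 0, 0))))   [R6 at 1.1.1.1]
4. s(s(s(m(0, 0, 0))))  →  s(s(s(0)))   [R5 at 1.1.1]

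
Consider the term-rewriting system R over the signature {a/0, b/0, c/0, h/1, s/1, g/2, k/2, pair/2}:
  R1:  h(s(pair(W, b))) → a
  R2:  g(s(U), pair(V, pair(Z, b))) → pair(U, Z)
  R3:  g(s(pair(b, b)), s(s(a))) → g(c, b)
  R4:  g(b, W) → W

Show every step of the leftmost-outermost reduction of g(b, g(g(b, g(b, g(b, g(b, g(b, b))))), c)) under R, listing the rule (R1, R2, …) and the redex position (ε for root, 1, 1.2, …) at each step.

c

1. g(b, g(g(b, g(b, g(b, g(b, g(b, b))))), c))  →  g(g(b, g(b, g(b, g(b, g(b, b))))), c)   [R4 at ε]
2. g(g(b, g(b, g(b, g(b, g(b, b))))), c)  →  g(g(b, g(b, g(b, g(b, b)))), c)   [R4 at 1]
3. g(g(b, g(b, g(b, g(b, b)))), c)  →  g(g(b, g(b, g(b, b))), c)   [R4 at 1]
4. g(g(b, g(b, g(b, b))), c)  →  g(g(b, g(b, b)), c)   [R4 at 1]
5. g(g(b, g(b, b)), c)  →  g(g(b, b), c)   [R4 at 1]
6. g(g(b, b), c)  →  g(b, c)   [R4 at 1]
7. g(b, c)  →  c   [R4 at ε]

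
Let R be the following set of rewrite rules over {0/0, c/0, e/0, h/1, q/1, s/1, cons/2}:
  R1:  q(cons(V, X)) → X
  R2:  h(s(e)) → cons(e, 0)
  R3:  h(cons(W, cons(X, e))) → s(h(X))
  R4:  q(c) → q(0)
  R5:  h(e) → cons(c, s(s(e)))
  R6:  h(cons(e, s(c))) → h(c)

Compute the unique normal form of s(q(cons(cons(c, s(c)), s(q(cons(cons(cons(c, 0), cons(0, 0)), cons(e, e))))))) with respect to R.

1. s(q(cons(cons(c, s(c)), s(q(cons(cons(cons(c, 0), cons(0, 0)), cons(e, e)))))))  →  s(s(q(cons(cons(cons(c, 0), cons(0, 0)), cons(e, e)))))   [R1 at 1]
2. s(s(q(cons(cons(cons(c, 0), cons(0, 0)), cons(e, e)))))  →  s(s(cons(e, e)))   [R1 at 1.1]

s(s(cons(e, e)))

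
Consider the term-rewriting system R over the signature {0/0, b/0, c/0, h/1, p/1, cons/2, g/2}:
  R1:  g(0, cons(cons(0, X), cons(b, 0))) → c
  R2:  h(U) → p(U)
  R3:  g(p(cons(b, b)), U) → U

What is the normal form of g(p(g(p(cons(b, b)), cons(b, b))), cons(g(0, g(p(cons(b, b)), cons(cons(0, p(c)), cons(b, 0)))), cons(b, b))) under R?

cons(c, cons(b, b))

1. g(p(g(p(cons(b, b)), cons(b, b))), cons(g(0, g(p(cons(b, b)), cons(cons(0, p(c)), cons(b, 0)))), cons(b, b)))  →  g(p(cons(b, b)), cons(g(0, g(p(cons(b, b)), cons(cons(0, p(c)), cons(b, 0)))), cons(b, b)))   [R3 at 1.1]
2. g(p(cons(b, b)), cons(g(0, g(p(cons(b, b)), cons(cons(0, p(c)), cons(b, 0)))), cons(b, b)))  →  cons(g(0, g(p(cons(b, b)), cons(cons(0, p(c)), cons(b, 0)))), cons(b, b))   [R3 at ε]
3. cons(g(0, g(p(cons(b, b)), cons(cons(0, p(c)), cons(b, 0)))), cons(b, b))  →  cons(g(0, cons(cons(0, p(c)), cons(b, 0))), cons(b, b))   [R3 at 1.2]
4. cons(g(0, cons(cons(0, p(c)), cons(b, 0))), cons(b, b))  →  cons(c, cons(b, b))   [R1 at 1]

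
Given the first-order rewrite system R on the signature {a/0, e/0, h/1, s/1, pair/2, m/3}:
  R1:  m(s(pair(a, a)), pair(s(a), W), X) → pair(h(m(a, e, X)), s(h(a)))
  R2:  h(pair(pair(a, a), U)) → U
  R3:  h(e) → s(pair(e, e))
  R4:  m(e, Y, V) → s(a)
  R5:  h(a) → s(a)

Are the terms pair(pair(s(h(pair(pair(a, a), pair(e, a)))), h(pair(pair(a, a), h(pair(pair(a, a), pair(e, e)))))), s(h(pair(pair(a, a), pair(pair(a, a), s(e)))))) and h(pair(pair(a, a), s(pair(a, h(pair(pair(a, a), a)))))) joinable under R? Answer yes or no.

no — NF(t₁) = pair(pair(s(pair(e, a)), pair(e, e)), s(pair(pair(a, a), s(e)))), NF(t₂) = s(pair(a, a))

Reduce t₁ = pair(pair(s(h(pair(pair(a, a), pair(e, a)))), h(pair(pair(a, a), h(pair(pair(a, a), pair(e, e)))))), s(h(pair(pair(a, a), pair(pair(a, a), s(e)))))):
1. pair(pair(s(h(pair(pair(a, a), pair(e, a)))), h(pair(pair(a, a), h(pair(pair(a, a), pair(e, e)))))), s(h(pair(pair(a, a), pair(pair(a, a), s(e))))))  →  pair(pair(s(pair(e, a)), h(pair(pair(a, a), h(pair(pair(a, a), pair(e, e)))))), s(h(pair(pair(a, a), pair(pair(a, a), s(e))))))   [R2 at 1.1.1]
2. pair(pair(s(pair(e, a)), h(pair(pair(a, a), h(pair(pair(a, a), pair(e, e)))))), s(h(pair(pair(a, a), pair(pair(a, a), s(e))))))  →  pair(pair(s(pair(e, a)), h(pair(pair(a, a), pair(e, e)))), s(h(pair(pair(a, a), pair(pair(a, a), s(e))))))   [R2 at 1.2]
3. pair(pair(s(pair(e, a)), h(pair(pair(a, a), pair(e, e)))), s(h(pair(pair(a, a), pair(pair(a, a), s(e))))))  →  pair(pair(s(pair(e, a)), pair(e, e)), s(h(pair(pair(a, a), pair(pair(a, a), s(e))))))   [R2 at 1.2]
4. pair(pair(s(pair(e, a)), pair(e, e)), s(h(pair(pair(a, a), pair(pair(a, a), s(e))))))  →  pair(pair(s(pair(e, a)), pair(e, e)), s(pair(pair(a, a), s(e))))   [R2 at 2.1]

Reduce t₂ = h(pair(pair(a, a), s(pair(a, h(pair(pair(a, a), a)))))):
1. h(pair(pair(a, a), s(pair(a, h(pair(pair(a, a), a))))))  →  s(pair(a, h(pair(pair(a, a), a))))   [R2 at ε]
2. s(pair(a, h(pair(pair(a, a), a))))  →  s(pair(a, a))   [R2 at 1.2]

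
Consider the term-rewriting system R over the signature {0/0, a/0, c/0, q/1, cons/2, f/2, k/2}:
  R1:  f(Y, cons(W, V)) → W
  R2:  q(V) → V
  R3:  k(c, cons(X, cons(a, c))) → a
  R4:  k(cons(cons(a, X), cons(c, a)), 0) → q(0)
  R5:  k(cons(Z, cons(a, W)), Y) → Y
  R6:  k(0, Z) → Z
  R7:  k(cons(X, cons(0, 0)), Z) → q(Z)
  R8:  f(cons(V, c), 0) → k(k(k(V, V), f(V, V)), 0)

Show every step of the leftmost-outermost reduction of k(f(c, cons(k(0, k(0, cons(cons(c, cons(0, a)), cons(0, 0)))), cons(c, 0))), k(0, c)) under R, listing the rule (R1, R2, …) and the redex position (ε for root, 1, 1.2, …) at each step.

c

1. k(f(c, cons(k(0, k(0, cons(cons(c, cons(0, a)), cons(0, 0)))), cons(c, 0))), k(0, c))  →  k(k(0, k(0, cons(cons(c, cons(0, a)), cons(0, 0)))), k(0, c))   [R1 at 1]
2. k(k(0, k(0, cons(cons(c, cons(0, a)), cons(0, 0)))), k(0, c))  →  k(k(0, cons(cons(c, cons(0, a)), cons(0, 0))), k(0, c))   [R6 at 1]
3. k(k(0, cons(cons(c, cons(0, a)), cons(0, 0))), k(0, c))  →  k(cons(cons(c, cons(0, a)), cons(0, 0)), k(0, c))   [R6 at 1]
4. k(cons(cons(c, cons(0, a)), cons(0, 0)), k(0, c))  →  q(k(0, c))   [R7 at ε]
5. q(k(0, c))  →  k(0, c)   [R2 at ε]
6. k(0, c)  →  c   [R6 at ε]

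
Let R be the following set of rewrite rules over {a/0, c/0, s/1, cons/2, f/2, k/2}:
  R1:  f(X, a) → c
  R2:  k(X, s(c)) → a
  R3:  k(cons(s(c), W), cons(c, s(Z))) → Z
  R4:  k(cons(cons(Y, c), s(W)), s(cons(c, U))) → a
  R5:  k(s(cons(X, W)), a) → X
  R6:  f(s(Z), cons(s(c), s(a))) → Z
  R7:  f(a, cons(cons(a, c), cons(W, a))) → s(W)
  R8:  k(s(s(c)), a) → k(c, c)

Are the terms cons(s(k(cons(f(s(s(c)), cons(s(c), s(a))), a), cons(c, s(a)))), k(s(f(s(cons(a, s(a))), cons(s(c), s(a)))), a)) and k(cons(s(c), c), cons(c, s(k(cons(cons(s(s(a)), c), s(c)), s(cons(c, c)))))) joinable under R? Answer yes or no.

Reduce t₁ = cons(s(k(cons(f(s(s(c)), cons(s(c), s(a))), a), cons(c, s(a)))), k(s(f(s(cons(a, s(a))), cons(s(c), s(a)))), a)):
1. cons(s(k(cons(f(s(s(c)), cons(s(c), s(a))), a), cons(c, s(a)))), k(s(f(s(cons(a, s(a))), cons(s(c), s(a)))), a))  →  cons(s(k(cons(s(c), a), cons(c, s(a)))), k(s(f(s(cons(a, s(a))), cons(s(c), s(a)))), a))   [R6 at 1.1.1.1]
2. cons(s(k(cons(s(c), a), cons(c, s(a)))), k(s(f(s(cons(a, s(a))), cons(s(c), s(a)))), a))  →  cons(s(a), k(s(f(s(cons(a, s(a))), cons(s(c), s(a)))), a))   [R3 at 1.1]
3. cons(s(a), k(s(f(s(cons(a, s(a))), cons(s(c), s(a)))), a))  →  cons(s(a), k(s(cons(a, s(a))), a))   [R6 at 2.1.1]
4. cons(s(a), k(s(cons(a, s(a))), a))  →  cons(s(a), a)   [R5 at 2]

Reduce t₂ = k(cons(s(c), c), cons(c, s(k(cons(cons(s(s(a)), c), s(c)), s(cons(c, c)))))):
1. k(cons(s(c), c), cons(c, s(k(cons(cons(s(s(a)), c), s(c)), s(cons(c, c))))))  →  k(cons(cons(s(s(a)), c), s(c)), s(cons(c, c)))   [R3 at ε]
2. k(cons(cons(s(s(a)), c), s(c)), s(cons(c, c)))  →  a   [R4 at ε]

no — NF(t₁) = cons(s(a), a), NF(t₂) = a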